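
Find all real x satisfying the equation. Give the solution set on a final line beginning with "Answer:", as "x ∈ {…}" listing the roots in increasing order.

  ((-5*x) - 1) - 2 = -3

Step 1. [((-5*x) - 1) - 2 = -3] the outer -2 inverts by adding 2, so sub: (-5*x) - 1 = -1.
Step 2. [(-5*x) - 1 = -1] the outer -1 inverts by adding 1, so sub: -5*x = 0.
Step 3. [-5*x = 0] leading coefficient -5: divide by -5. So div: x = 0.

Answer: x ∈ {0}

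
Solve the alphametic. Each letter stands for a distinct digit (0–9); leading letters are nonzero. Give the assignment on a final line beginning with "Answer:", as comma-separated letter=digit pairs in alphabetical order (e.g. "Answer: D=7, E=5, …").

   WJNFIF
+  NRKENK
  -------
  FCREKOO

Step 1. [col 1: F + K ≡ O (mod 10)] no forcing yet in column 1 (carry-in 0); K=2 is free and consistent — try it. So K=2.
Step 2. [col 1: F + K ≡ O (mod 10)] several values work for F in column 1 (F + K ≡ O (mod 10), carry-in 0); try F=1 ⇒ F=1.
Step 3. [col 1: F + K ≡ O (mod 10)] in column 1 we have F+K≡O with carry-in 0; given F=1, K=2 and digits 1,2 already taken and all letters distinct, that pins O to 3 ⇒ O=3.
Step 4. [col 2: I + N ≡ O (mod 10)] several values work for N in column 2 (I + N ≡ O (mod 10), carry-in 0); try N=8, so N=8.
Step 5. [col 2: I + N ≡ O (mod 10)] from column 2 (N=8, O=3, carry-in 0, digits 1,2,3,8 already taken and all letters distinct): I must equal 5. So I=5.
Step 6. [col 3: F + E ≡ K (mod 10)] column 3 reads F+E+carry(1)=K with F=1, K=2; with digits 1,2,3,5,8 already taken and all letters distinct, the only value for E is 0 ⇒ E=0.
Step 7. [col 5: J + R ≡ R (mod 10)] column 5: given nothing yet, carry-in 1, and digits 0,1,2,3,5,8 already taken and all letters distinct, J+R≡R (mod 10) forces J=9 ⇒ J=9.
Step 8. [col 5: J + R ≡ R (mod 10)] R=4 is one option consistent with column 5 (J + R ≡ R (mod 10), carry-in 1) — take it. So R=4.
Step 9. [col 6: W + N ≡ C (mod 10)] from column 6 (N=8, carry-in 1, digits 0,1,2,3,4,5,8,9 already taken and all letters distinct): W must equal 7 ⇒ W=7.
Step 10. [col 6: W + N ≡ C (mod 10)] column 6 reads W+N+carry(1)=C with W=7, N=8; with digits 0,1,2,3,4,5,7,8,9 already taken and all letters distinct, the only value for C is 6. So C=6.

Answer: C=6, E=0, F=1, I=5, J=9, K=2, N=8, O=3, R=4, W=7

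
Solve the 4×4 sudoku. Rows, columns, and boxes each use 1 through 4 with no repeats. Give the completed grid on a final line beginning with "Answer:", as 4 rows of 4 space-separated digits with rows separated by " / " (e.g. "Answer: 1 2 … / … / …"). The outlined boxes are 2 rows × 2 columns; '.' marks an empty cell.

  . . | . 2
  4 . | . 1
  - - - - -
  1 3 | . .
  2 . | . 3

Step 1. [r1c3∈{3,4}] r1c3 is the only open cell in row 1 admitting 4. So r1c3=4.
Step 2. [r4c3∈{1}] r4c3 is down to just 1. So r4c3=1.
Step 3. [r1c2∈{1}] nothing but 1 survives at r1c2. So r1c2=1.
Step 4. [r1c1∈{3}] r1c1 has the single candidate 3 ⇒ r1c1=3.
Step 5. [r2c2∈{2}] r2c2 is down to just 2 ⇒ r2c2=2.
Step 6. [r2c3∈{3}] r2c3 is down to just 3. So r2c3=3.
Step 7. [r3c4∈{4}] nothing but 4 survives at r3c4 ⇒ r3c4=4.
Step 8. [r3c3∈{2}] nothing but 2 survives at r3c3, so r3c3=2.
Step 9. [r4c2∈{4}] r4c2 is down to just 4, so r4c2=4.

Answer: 3 1 4 2 / 4 2 3 1 / 1 3 2 4 / 2 4 1 3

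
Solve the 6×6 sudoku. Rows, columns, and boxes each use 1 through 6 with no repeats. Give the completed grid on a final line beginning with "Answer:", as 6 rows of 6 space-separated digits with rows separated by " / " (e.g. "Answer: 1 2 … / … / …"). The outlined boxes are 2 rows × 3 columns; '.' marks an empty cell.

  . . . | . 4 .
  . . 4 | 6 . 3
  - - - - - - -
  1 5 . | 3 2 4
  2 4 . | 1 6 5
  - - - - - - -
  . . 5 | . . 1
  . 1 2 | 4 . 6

Step 1. [r6c1∈{3}] only 3 remains possible at r6c1. So r6c1=3.
Step 2. [r1c2∈{2,3,6}] across col 2, 3 lands solely at r1c2 ⇒ r1c2=3.
Step 3. [r1c4∈{2,5}] across col 4, 5 lands solely at r1c4 ⇒ r1c4=5.
Step 4. [r1c1∈{6}] only 6 remains possible at r1c1, so r1c1=6.
Step 5. [r2c5∈{1}] r2c5 is down to just 1 ⇒ r2c5=1.
Step 6. [r2c1∈{5}] r2c1 has the single candidate 5. So r2c1=5.
Step 7. [r5c4∈{2}] r5c4 has the single candidate 2, so r5c4=2.
Step 8. [r1c3∈{1}] nothing but 1 survives at r1c3 ⇒ r1c3=1.
Step 9. [r5c5∈{3}] r5c5 is down to just 3, so r5c5=3.
Step 10. [r5c1∈{4}] r5c1 is down to just 4. So r5c1=4.
Step 11. [r3c3∈{6}] r3c3's peers cover all but 6, so r3c3=6.
Step 12. [r6c5∈{5}] nothing but 5 survives at r6c5 ⇒ r6c5=5.
Step 13. [r5c2∈{6}] only 6 remains possible at r5c2. So r5c2=6.
Step 14. [r1c6∈{2}] r1c6 has the single candidate 2. So r1c6=2.
Step 15. [r4c3∈{3}] r4c3's peers cover all but 3. So r4c3=3.
Step 16. [r2c2∈{2}] nothing but 2 survives at r2c2. So r2c2=2.

Answer: 6 3 1 5 4 2 / 5 2 4 6 1 3 / 1 5 6 3 2 4 / 2 4 3 1 6 5 / 4 6 5 2 3 1 / 3 1 2 4 5 6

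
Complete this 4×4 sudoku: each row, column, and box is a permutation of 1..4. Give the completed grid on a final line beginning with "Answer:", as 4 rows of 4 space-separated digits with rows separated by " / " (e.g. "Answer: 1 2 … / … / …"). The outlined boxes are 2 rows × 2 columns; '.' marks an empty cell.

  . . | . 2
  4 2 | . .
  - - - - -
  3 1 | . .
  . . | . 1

Step 1. [r1c3∈{1,3,4}] r1c3 is the only open cell in row 1 admitting 4, so r1c3=4.
Step 2. [r4c3∈{2,3}] row 4 places 3 nowhere but r4c3, so r4c3=3.
Step 3. [r1c2∈{3}] nothing but 3 survives at r1c2 ⇒ r1c2=3.
Step 4. [r4c1∈{2}] only 2 remains possible at r4c1, so r4c1=2.
Step 5. [r1c1∈{1}] r1c1's peers cover all but 1. So r1c1=1.
Step 6. [r3c3∈{2}] r3c3 is down to just 2 ⇒ r3c3=2.
Step 7. [r2c3∈{1}] r2c3 has the single candidate 1 ⇒ r2c3=1.
Step 8. [r3c4∈{4}] r3c4's peers cover all but 4, so r3c4=4.
Step 9. [r2c4∈{3}] nothing but 3 survives at r2c4 ⇒ r2c4=3.
Step 10. [r4c2∈{4}] r4c2 has the single candidate 4. So r4c2=4.

Answer: 1 3 4 2 / 4 2 1 3 / 3 1 2 4 / 2 4 3 1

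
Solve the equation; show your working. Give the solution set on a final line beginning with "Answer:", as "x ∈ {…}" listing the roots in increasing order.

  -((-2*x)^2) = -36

Step 1. [-((-2*x)^2) = -36] leading − — multiply by −1. So neg: (-2*x)^2 = 36.
Step 2. [(-2*x)^2 = 36] √ both sides: 36 ≥ 0 gives two branches, so sqrt: -2*x = 6 or -6.
Step 3. [-2*x = 6 or -6] leading coefficient -2: divide by -2, so div: x = -3 or 3.

Answer: x ∈ {-3, 3}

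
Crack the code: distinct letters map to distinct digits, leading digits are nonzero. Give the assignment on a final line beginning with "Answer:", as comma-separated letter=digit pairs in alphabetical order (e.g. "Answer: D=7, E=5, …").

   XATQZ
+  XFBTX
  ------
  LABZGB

Step 1. [col 1: Z + X ≡ B (mod 10)] X=5 is one option consistent with column 1 (Z + X ≡ B (mod 10), carry-in 0) — take it. So X=5.
Step 2. [L] L is the leading digit of a 6-digit sum of two 5-digit numbers; the final carry is exactly 1, so L=1.
Step 3. [col 1: Z + X ≡ B (mod 10)] no forcing yet in column 1 (carry-in 0); Z=2 is free and consistent — try it ⇒ Z=2.
Step 4. [col 1: Z + X ≡ B (mod 10)] from column 1 (Z=2, X=5, carry-in 0, digits 1,2,5 already taken and all letters distinct): B must equal 7 ⇒ B=7.
Step 5. [col 2: Q + T ≡ G (mod 10)] no forcing yet in column 2 (carry-in 0); G=3 is free and consistent — try it, so G=3.
Step 6. [col 2: Q + T ≡ G (mod 10)] Q=9 is one option consistent with column 2 (Q + T ≡ G (mod 10), carry-in 0) — take it. So Q=9.
Step 7. [col 2: Q + T ≡ G (mod 10)] from column 2 (Q=9, G=3, carry-in 0, digits 1,2,3,5,7,9 already taken and all letters distinct): T must equal 4. So T=4.
Step 8. [col 4: A + F ≡ B (mod 10)] column 4 (A + F ≡ B (mod 10), carry-in 1) doesn't pin F yet; pick F=6 and continue ⇒ F=6.
Step 9. [col 4: A + F ≡ B (mod 10)] column 4 reads A+F+carry(1)=B with F=6, B=7; with digits 1,2,3,4,5,6,7,9 already taken and all letters distinct, the only value for A is 0 ⇒ A=0.

Answer: A=0, B=7, F=6, G=3, L=1, Q=9, T=4, X=5, Z=2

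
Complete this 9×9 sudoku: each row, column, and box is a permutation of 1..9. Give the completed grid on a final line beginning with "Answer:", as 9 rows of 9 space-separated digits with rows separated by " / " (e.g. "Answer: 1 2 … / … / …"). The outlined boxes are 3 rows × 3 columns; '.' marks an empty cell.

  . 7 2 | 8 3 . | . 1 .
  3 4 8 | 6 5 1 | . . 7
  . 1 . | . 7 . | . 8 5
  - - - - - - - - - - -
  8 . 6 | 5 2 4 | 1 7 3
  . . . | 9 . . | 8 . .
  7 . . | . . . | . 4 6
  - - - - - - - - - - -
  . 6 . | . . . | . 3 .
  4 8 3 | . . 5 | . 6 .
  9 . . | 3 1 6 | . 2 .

Step 1. [r6c7∈{2,5,9}] box 6 places 9 nowhere but r6c7, so r6c7=9.
Step 2. [r9c2∈{5}] only 5 remains possible at r9c2. So r9c2=5.
Step 3. [r7c5∈{4,8,9}] across col 5, 4 lands solely at r7c5. So r7c5=4.
Step 4. [r7c6∈{2,7,8,9}] in box 8, 8 fits only at r7c6, so r7c6=8.
Step 5. [r6c3∈{1,5}] 5 has one home in row 6: r6c3. So r6c3=5.
Step 6. [r6c2∈{2,3}] r6c2 is the only open cell in row 6 admitting 2, so r6c2=2.
Step 7. [r3c7∈{2,3,4,6}] row 3 places 3 nowhere but r3c7 ⇒ r3c7=3.
Step 8. [r8c7∈{7}] r8c7 is down to just 7 ⇒ r8c7=7.
Step 9. [r7c9∈{1,9}] in row 7, 9 fits only at r7c9. So r7c9=9.
Step 10. [r1c9∈{4}] r1c9 has the single candidate 4. So r1c9=4.
Step 11. [r7c4∈{2,7}] r7c4 is the only open cell in col 4 admitting 7. So r7c4=7.
Step 12. [r7c3∈{1}] r7c3 is down to just 1 ⇒ r7c3=1.
Step 13. [r3c6∈{2,9}] in col 6, 2 fits only at r3c6 ⇒ r3c6=2.
Step 14. [r5c2∈{3}] r5c2's peers cover all but 3, so r5c2=3.
Step 15. [r1c1∈{5,6}] r1c1 is the only open cell in row 1 admitting 5 ⇒ r1c1=5.
Step 16. [r5c1∈{1}] only 1 remains possible at r5c1. So r5c1=1.
Step 17. [r6c5∈{8}] r6c5 has the single candidate 8 ⇒ r6c5=8.
Step 18. [r9c9∈{8}] r9c9 has the single candidate 8, so r9c9=8.
Step 19. [r3c3∈{9}] only 9 remains possible at r3c3 ⇒ r3c3=9.
Step 20. [r3c1∈{6}] r3c1's peers cover all but 6 ⇒ r3c1=6.
Step 21. [r7c1∈{2}] r7c1's peers cover all but 2. So r7c1=2.
Step 22. [r8c5∈{9}] nothing but 9 survives at r8c5. So r8c5=9.
Step 23. [r2c7∈{2}] r2c7's peers cover all but 2, so r2c7=2.
Step 24. [r1c7∈{6}] r1c7 is down to just 6, so r1c7=6.
Step 25. [r5c6∈{7}] r5c6's peers cover all but 7 ⇒ r5c6=7.
Step 26. [r5c8∈{5}] r5c8 has the single candidate 5 ⇒ r5c8=5.
Step 27. [r6c4∈{1}] r6c4's peers cover all but 1 ⇒ r6c4=1.
Step 28. [r9c3∈{7}] only 7 remains possible at r9c3 ⇒ r9c3=7.
Step 29. [r8c4∈{2}] r8c4 is down to just 2 ⇒ r8c4=2.
Step 30. [r2c8∈{9}] r2c8 is down to just 9. So r2c8=9.
Step 31. [r8c9∈{1}] nothing but 1 survives at r8c9 ⇒ r8c9=1.
Step 32. [r5c3∈{4}] nothing but 4 survives at r5c3, so r5c3=4.
Step 33. [r7c7∈{5}] nothing but 5 survives at r7c7. So r7c7=5.
Step 34. [r3c4∈{4}] r3c4's peers cover all but 4 ⇒ r3c4=4.
Step 35. [r1c6∈{9}] r1c6 has the single candidate 9 ⇒ r1c6=9.
Step 36. [r9c7∈{4}] r9c7 is down to just 4 ⇒ r9c7=4.
Step 37. [r6c6∈{3}] only 3 remains possible at r6c6, so r6c6=3.
Step 38. [r4c2∈{9}] r4c2's peers cover all but 9. So r4c2=9.
Step 39. [r5c5∈{6}] r5c5 has the single candidate 6, so r5c5=6.
Step 40. [r5c9∈{2}] r5c9's peers cover all but 2. So r5c9=2.

Answer: 5 7 2 8 3 9 6 1 4 / 3 4 8 6 5 1 2 9 7 / 6 1 9 4 7 2 3 8 5 / 8 9 6 5 2 4 1 7 3 / 1 3 4 9 6 7 8 5 2 / 7 2 5 1 8 3 9 4 6 / 2 6 1 7 4 8 5 3 9 / 4 8 3 2 9 5 7 6 1 / 9 5 7 3 1 6 4 2 8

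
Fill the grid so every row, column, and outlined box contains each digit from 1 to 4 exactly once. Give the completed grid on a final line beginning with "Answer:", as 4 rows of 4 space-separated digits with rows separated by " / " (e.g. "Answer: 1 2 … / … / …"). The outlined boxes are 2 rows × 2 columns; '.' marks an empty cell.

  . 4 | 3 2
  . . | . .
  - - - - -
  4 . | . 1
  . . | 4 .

Step 1. [r3c2∈{2,3}] row 3 places 3 nowhere but r3c2, so r3c2=3.
Step 2. [r1c1∈{1}] r1c1's peers cover all but 1, so r1c1=1.
Step 3. [r4c1∈{2}] r4c1 is down to just 2. So r4c1=2.
Step 4. [r4c4∈{3}] r4c4's peers cover all but 3. So r4c4=3.
Step 5. [r3c3∈{2}] only 2 remains possible at r3c3 ⇒ r3c3=2.
Step 6. [r2c3∈{1}] r2c3's peers cover all but 1. So r2c3=1.
Step 7. [r2c1∈{3}] only 3 remains possible at r2c1. So r2c1=3.
Step 8. [r4c2∈{1}] r4c2 has the single candidate 1. So r4c2=1.
Step 9. [r2c4∈{4}] only 4 remains possible at r2c4. So r2c4=4.
Step 10. [r2c2∈{2}] r2c2's peers cover all but 2, so r2c2=2.

Answer: 1 4 3 2 / 3 2 1 4 / 4 3 2 1 / 2 1 4 3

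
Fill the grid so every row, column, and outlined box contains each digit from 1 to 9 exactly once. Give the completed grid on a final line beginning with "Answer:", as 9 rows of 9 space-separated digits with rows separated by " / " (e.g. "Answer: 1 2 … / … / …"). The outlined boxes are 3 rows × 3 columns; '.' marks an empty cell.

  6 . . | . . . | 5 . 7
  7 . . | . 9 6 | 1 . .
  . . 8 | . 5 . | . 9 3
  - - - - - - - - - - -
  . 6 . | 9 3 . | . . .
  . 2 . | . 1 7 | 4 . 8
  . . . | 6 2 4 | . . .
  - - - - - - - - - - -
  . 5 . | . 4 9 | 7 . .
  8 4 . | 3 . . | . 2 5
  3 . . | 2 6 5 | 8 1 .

Step 1. [r2c3∈{2,3,4,5}] in row 2, 5 fits only at r2c3. So r2c3=5.
Step 2. [r3c2∈{1}] r3c2's peers cover all but 1. So r3c2=1.
Step 3. [r6c7∈{3,9}] across col 7, 3 lands solely at r6c7, so r6c7=3.
Step 4. [r6c9∈{1,9}] 9 has one home in box 6: r6c9. So r6c9=9.
Step 5. [r1c6∈{1,2,3,8}] in col 6, 3 fits only at r1c6 ⇒ r1c6=3.
Step 6. [r1c3∈{2,4,9}] row 1 places 2 nowhere but r1c3 ⇒ r1c3=2.
Step 7. [r1c5∈{8}] only 8 remains possible at r1c5, so r1c5=8.
Step 8. [r2c4∈{4}] only 4 remains possible at r2c4. So r2c4=4.
Step 9. [r4c3∈{1,4,7}] in col 3, 4 fits only at r4c3 ⇒ r4c3=4.
Step 10. [r7c9∈{6}] r7c9's peers cover all but 6. So r7c9=6.
Step 11. [r7c3∈{1}] only 1 remains possible at r7c3, so r7c3=1.
Step 12. [r6c3∈{7}] r6c3 has the single candidate 7. So r6c3=7.
Step 13. [r9c3∈{9}] nothing but 9 survives at r9c3 ⇒ r9c3=9.
Step 14. [r6c8∈{5}] r6c8 has the single candidate 5. So r6c8=5.
Step 15. [r4c7∈{2}] r4c7 is down to just 2 ⇒ r4c7=2.
Step 16. [r4c1∈{1,5}] row 4 places 5 nowhere but r4c1. So r4c1=5.
Step 17. [r9c2∈{7}] only 7 remains possible at r9c2. So r9c2=7.
Step 18. [r5c4∈{5}] r5c4 is down to just 5. So r5c4=5.
Step 19. [r7c8∈{3}] r7c8 is down to just 3, so r7c8=3.
Step 20. [r2c9∈{2}] r2c9's peers cover all but 2 ⇒ r2c9=2.
Step 21. [r5c8∈{6}] only 6 remains possible at r5c8. So r5c8=6.
Step 22. [r8c7∈{9}] r8c7's peers cover all but 9, so r8c7=9.
Step 23. [r4c8∈{7}] only 7 remains possible at r4c8, so r4c8=7.
Step 24. [r1c8∈{4}] nothing but 4 survives at r1c8 ⇒ r1c8=4.
Step 25. [r1c4∈{1}] nothing but 1 survives at r1c4. So r1c4=1.
Step 26. [r4c9∈{1}] r4c9 has the single candidate 1 ⇒ r4c9=1.
Step 27. [r4c6∈{8}] r4c6 has the single candidate 8. So r4c6=8.
Step 28. [r7c4∈{8}] r7c4 has the single candidate 8. So r7c4=8.
Step 29. [r8c5∈{7}] r8c5 is down to just 7 ⇒ r8c5=7.
Step 30. [r3c1∈{4}] only 4 remains possible at r3c1. So r3c1=4.
Step 31. [r1c2∈{9}] r1c2 is down to just 9, so r1c2=9.
Step 32. [r8c6∈{1}] r8c6 has the single candidate 1 ⇒ r8c6=1.
Step 33. [r3c6∈{2}] r3c6 is down to just 2, so r3c6=2.
Step 34. [r5c3∈{3}] r5c3 has the single candidate 3. So r5c3=3.
Step 35. [r5c1∈{9}] nothing but 9 survives at r5c1. So r5c1=9.
Step 36. [r6c1∈{1}] nothing but 1 survives at r6c1, so r6c1=1.
Step 37. [r2c8∈{8}] r2c8 has the single candidate 8. So r2c8=8.
Step 38. [r6c2∈{8}] only 8 remains possible at r6c2, so r6c2=8.
Step 39. [r2c2∈{3}] only 3 remains possible at r2c2 ⇒ r2c2=3.
Step 40. [r9c9∈{4}] r9c9's peers cover all but 4, so r9c9=4.
Step 41. [r7c1∈{2}] r7c1 has the single candidate 2, so r7c1=2.
Step 42. [r3c4∈{7}] r3c4 is down to just 7, so r3c4=7.
Step 43. [r3c7∈{6}] nothing but 6 survives at r3c7 ⇒ r3c7=6.
Step 44. [r8c3∈{6}] r8c3's peers cover all but 6, so r8c3=6.

Answer: 6 9 2 1 8 3 5 4 7 / 7 3 5 4 9 6 1 8 2 / 4 1 8 7 5 2 6 9 3 / 5 6 4 9 3 8 2 7 1 / 9 2 3 5 1 7 4 6 8 / 1 8 7 6 2 4 3 5 9 / 2 5 1 8 4 9 7 3 6 / 8 4 6 3 7 1 9 2 5 / 3 7 9 2 6 5 8 1 4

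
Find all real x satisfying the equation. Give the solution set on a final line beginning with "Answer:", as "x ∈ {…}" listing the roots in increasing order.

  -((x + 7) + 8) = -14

Step 1. [-((x + 7) + 8) = -14] leading − — multiply by −1 ⇒ neg: (x + 7) + 8 = 14.
Step 2. [(x + 7) + 8 = 14] the outer +8 inverts by subtracting 8, so sub: x + 7 = 6.
Step 3. [x + 7 = 6] peel the +7: subtract 7 from each side ⇒ sub: x = -1.

Answer: x ∈ {-1}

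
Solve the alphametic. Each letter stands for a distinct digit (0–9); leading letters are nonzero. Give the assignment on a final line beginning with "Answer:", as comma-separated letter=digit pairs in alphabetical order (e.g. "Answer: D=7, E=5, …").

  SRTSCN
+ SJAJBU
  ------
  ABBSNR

Step 1. [col 1: N + U ≡ R (mod 10)] R=7 is one option consistent with column 1 (N + U ≡ R (mod 10), carry-in 0) — take it, so R=7.
Step 2. [col 1: N + U ≡ R (mod 10)] several values work for N in column 1 (N + U ≡ R (mod 10), carry-in 0); try N=4. So N=4.
Step 3. [col 1: N + U ≡ R (mod 10)] in column 1 we have N+U≡R with carry-in 0; given N=4, R=7 and digits 4,7 already taken and all letters distinct, that pins U to 3. So U=3.
Step 4. [col 2: C + B ≡ N (mod 10)] several values work for B in column 2 (C + B ≡ N (mod 10), carry-in 0); try B=6. So B=6.
Step 5. [col 2: C + B ≡ N (mod 10)] from column 2 (B=6, N=4, carry-in 0, digits 3,4,6,7 already taken and all letters distinct): C must equal 8. So C=8.
Step 6. [col 3: S + J ≡ S (mod 10)] column 3 reads S+J+carry(1)=S with nothing yet; with digits 3,4,6,7,8 already taken and all letters distinct, the only value for J is 9 ⇒ J=9.
Step 7. [col 3: S + J ≡ S (mod 10)] no forcing yet in column 3 (carry-in 1); S=2 is free and consistent — try it. So S=2.
Step 8. [col 4: T + A ≡ B (mod 10)] column 4 (T + A ≡ B (mod 10), carry-in 1) doesn't pin A yet; pick A=5 and continue. So A=5.
Step 9. [col 4: T + A ≡ B (mod 10)] column 4: given A=5, B=6, carry-in 1, and digits 2,3,4,5,6,7,8,9 already taken and all letters distinct, T+A≡B (mod 10) forces T=0 ⇒ T=0.

Answer: A=5, B=6, C=8, J=9, N=4, R=7, S=2, T=0, U=3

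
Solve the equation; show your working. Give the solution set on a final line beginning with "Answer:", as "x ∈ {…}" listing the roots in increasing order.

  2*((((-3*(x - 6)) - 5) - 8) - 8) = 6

Step 1. [2*((((-3*(x - 6)) - 5) - 8) - 8) = 6] divide by the outer 2. So div: (((-3*(x - 6)) - 5) - 8) - 8 = 3.
Step 2. [(((-3*(x - 6)) - 5) - 8) - 8 = 3] peel the -8: add 8 from each side, so sub: ((-3*(x - 6)) - 5) - 8 = 11.
Step 3. [((-3*(x - 6)) - 5) - 8 = 11] add 8: x sits inside (… - 8), so sub: (-3*(x - 6)) - 5 = 19.
Step 4. [(-3*(x - 6)) - 5 = 19] peel the -5: add 5 from each side, so sub: -3*(x - 6) = 24.
Step 5. [-3*(x - 6) = 24] leading coefficient -3: divide by -3, so div: x - 6 = -8.
Step 6. [x - 6 = -8] peel the -6: add 6 from each side. So sub: x = -2.

Answer: x ∈ {-2}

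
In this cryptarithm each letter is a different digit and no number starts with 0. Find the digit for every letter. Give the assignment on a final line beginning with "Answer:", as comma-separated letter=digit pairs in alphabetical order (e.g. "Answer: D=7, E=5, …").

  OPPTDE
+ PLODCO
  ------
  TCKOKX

Step 1. [col 1: E + O ≡ X (mod 10)] X=9 is one option consistent with column 1 (E + O ≡ X (mod 10), carry-in 0) — take it. So X=9.
Step 2. [col 1: E + O ≡ X (mod 10)] no forcing yet in column 1 (carry-in 0); O=2 is free and consistent — try it, so O=2.
Step 3. [col 1: E + O ≡ X (mod 10)] in column 1 we have E+O≡X with carry-in 0; given O=2, X=9 and digits 2,9 already taken and all letters distinct, that pins E to 7. So E=7.
Step 4. [col 2: D + C ≡ K (mod 10)] column 2 (D + C ≡ K (mod 10), carry-in 0) doesn't pin C yet; pick C=6 and continue ⇒ C=6.
Step 5. [col 2: D + C ≡ K (mod 10)] no forcing yet in column 2 (carry-in 0); D=8 is free and consistent — try it, so D=8.
Step 6. [col 2: D + C ≡ K (mod 10)] column 2: given D=8, C=6, carry-in 0, and digits 2,6,7,8,9 already taken and all letters distinct, D+C≡K (mod 10) forces K=4. So K=4.
Step 7. [col 3: T + D ≡ O (mod 10)] column 3 reads T+D+carry(1)=O with D=8, O=2; with digits 2,4,6,7,8,9 already taken and all letters distinct, the only value for T is 3 ⇒ T=3.
Step 8. [col 4: P + O ≡ K (mod 10)] in column 4 we have P+O≡K with carry-in 1; given O=2, K=4 and digits 2,3,4,6,7,8,9 already taken and all letters distinct, that pins P to 1. So P=1.
Step 9. [col 5: P + L ≡ C (mod 10)] in column 5 we have P+L≡C with carry-in 0; given P=1, C=6 and digits 1,2,3,4,6,7,8,9 already taken and all letters distinct, that pins L to 5. So L=5.

Answer: C=6, D=8, E=7, K=4, L=5, O=2, P=1, T=3, X=9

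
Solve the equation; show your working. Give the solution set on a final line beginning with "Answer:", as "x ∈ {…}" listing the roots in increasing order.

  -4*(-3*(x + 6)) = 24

Step 1. [-4*(-3*(x + 6)) = 24] -4·(inner) — divide through by -4, so div: -3*(x + 6) = -6.
Step 2. [-3*(x + 6) = -6] -3·(inner) — divide through by -3 ⇒ div: x + 6 = 2.
Step 3. [x + 6 = 2] +6 is outermost — subtract 6 both sides, so sub: x = -4.

Answer: x ∈ {-4}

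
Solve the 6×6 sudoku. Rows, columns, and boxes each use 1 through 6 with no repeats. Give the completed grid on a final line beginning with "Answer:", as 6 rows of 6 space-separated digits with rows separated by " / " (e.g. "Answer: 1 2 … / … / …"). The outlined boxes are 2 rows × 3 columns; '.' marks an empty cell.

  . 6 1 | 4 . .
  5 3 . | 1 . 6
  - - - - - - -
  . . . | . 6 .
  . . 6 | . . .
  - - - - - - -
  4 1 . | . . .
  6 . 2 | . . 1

Step 1. [r5c3∈{3,5}] across box 5, 3 lands solely at r5c3, so r5c3=3.
Step 2. [r3c3∈{4,5}] across col 3, 5 lands solely at r3c3 ⇒ r3c3=5.
Step 3. [r4c5∈{1,2,3,4,5}] col 5 places 1 nowhere but r4c5. So r4c5=1.
Step 4. [r1c1∈{2}] r1c1's peers cover all but 2. So r1c1=2.
Step 5. [r4c1∈{3}] r4c1 has the single candidate 3 ⇒ r4c1=3.
Step 6. [r5c4∈{2,5,6}] across row 5, 6 lands solely at r5c4, so r5c4=6.
Step 7. [r6c2∈{5}] r6c2's peers cover all but 5. So r6c2=5.
Step 8. [r4c4∈{2,5}] 5 has one home in col 4: r4c4, so r4c4=5.
Step 9. [r3c4∈{2,3}] in col 4, 2 fits only at r3c4 ⇒ r3c4=2.
Step 10. [r3c2∈{4}] r3c2 has the single candidate 4 ⇒ r3c2=4.
Step 11. [r5c6∈{2,5}] col 6 places 2 nowhere but r5c6 ⇒ r5c6=2.
Step 12. [r1c6∈{3,5}] 5 has one home in col 6: r1c6, so r1c6=5.
Step 13. [r6c5∈{3,4}] r6c5 is the only open cell in row 6 admitting 4 ⇒ r6c5=4.
Step 14. [r3c6∈{3}] only 3 remains possible at r3c6 ⇒ r3c6=3.
Step 15. [r4c6∈{4}] r4c6 is down to just 4. So r4c6=4.
Step 16. [r6c4∈{3}] only 3 remains possible at r6c4. So r6c4=3.
Step 17. [r3c1∈{1}] nothing but 1 survives at r3c1. So r3c1=1.
Step 18. [r2c5∈{2}] r2c5 has the single candidate 2 ⇒ r2c5=2.
Step 19. [r5c5∈{5}] only 5 remains possible at r5c5 ⇒ r5c5=5.
Step 20. [r2c3∈{4}] r2c3 has the single candidate 4 ⇒ r2c3=4.
Step 21. [r1c5∈{3}] r1c5 is down to just 3, so r1c5=3.
Step 22. [r4c2∈{2}] r4c2 is down to just 2 ⇒ r4c2=2.

Answer: 2 6 1 4 3 5 / 5 3 4 1 2 6 / 1 4 5 2 6 3 / 3 2 6 5 1 4 / 4 1 3 6 5 2 / 6 5 2 3 4 1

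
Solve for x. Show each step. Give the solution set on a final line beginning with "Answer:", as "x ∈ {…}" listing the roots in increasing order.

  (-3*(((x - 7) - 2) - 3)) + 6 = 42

Step 1. [(-3*(((x - 7) - 2) - 3)) + 6 = 42] peel the +6: subtract 6 from each side ⇒ sub: -3*(((x - 7) - 2) - 3) = 36.
Step 2. [-3*(((x - 7) - 2) - 3) = 36] -3·(inner) — divide through by -3 ⇒ div: ((x - 7) - 2) - 3 = -12.
Step 3. [((x - 7) - 2) - 3 = -12] add 3: x sits inside (… - 3), so sub: (x - 7) - 2 = -9.
Step 4. [(x - 7) - 2 = -9] peel the -2: add 2 from each side. So sub: x - 7 = -7.
Step 5. [x - 7 = -7] add 7: x sits inside (… - 7). So sub: x = 0.

Answer: x ∈ {0}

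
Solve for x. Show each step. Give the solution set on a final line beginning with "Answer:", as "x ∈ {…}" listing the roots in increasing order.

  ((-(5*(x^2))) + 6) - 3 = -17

Step 1. [((-(5*(x^2))) + 6) - 3 = -17] 3 comes off first (add 3), so sub: (-(5*(x^2))) + 6 = -14.
Step 2. [(-(5*(x^2))) + 6 = -14] the outer +6 inverts by subtracting 6 ⇒ sub: -(5*(x^2)) = -20.
Step 3. [-(5*(x^2)) = -20] LHS negated; negate both sides ⇒ neg: 5*(x^2) = 20.
Step 4. [5*(x^2) = 20] 5·(inner) — divide through by 5 ⇒ div: x^2 = 4.
Step 5. [x^2 = 4] √ both sides: 4 ≥ 0 gives two branches ⇒ sqrt: x = 2 or -2.

Answer: x ∈ {-2, 2}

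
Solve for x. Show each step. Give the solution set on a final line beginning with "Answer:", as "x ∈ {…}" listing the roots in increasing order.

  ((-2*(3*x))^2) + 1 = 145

Step 1. [((-2*(3*x))^2) + 1 = 145] 1 comes off first (subtract 1) ⇒ sub: (-2*(3*x))^2 = 144.
Step 2. [(-2*(3*x))^2 = 144] 144 ≥ 0, LHS is (·)² — take ±√, so sqrt: -2*(3*x) = 12 or -12.
Step 3. [-2*(3*x) = 12 or -12] divide by the outer -2, so div: 3*x = -6 or 6.
Step 4. [3*x = -6 or 6] LHS = 3·(…); ÷3 both sides. So div: x = -2 or 2.

Answer: x ∈ {-2, 2}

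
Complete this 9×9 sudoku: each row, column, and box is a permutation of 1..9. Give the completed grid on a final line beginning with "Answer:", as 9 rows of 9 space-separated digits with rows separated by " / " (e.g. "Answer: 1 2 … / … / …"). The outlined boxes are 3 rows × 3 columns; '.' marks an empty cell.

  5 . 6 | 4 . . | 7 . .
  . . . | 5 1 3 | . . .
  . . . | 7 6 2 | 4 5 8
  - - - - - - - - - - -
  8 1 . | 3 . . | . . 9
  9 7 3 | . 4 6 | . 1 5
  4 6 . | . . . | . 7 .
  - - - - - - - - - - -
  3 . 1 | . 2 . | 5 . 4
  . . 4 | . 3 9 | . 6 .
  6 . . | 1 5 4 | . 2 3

Step 1. [r6c9∈{2}] r6c9's peers cover all but 2 ⇒ r6c9=2.
Step 2. [r1c2∈{2,3,8,9}] in row 1, 2 fits only at r1c2 ⇒ r1c2=2.
Step 3. [r8c4∈{8}] only 8 remains possible at r8c4. So r8c4=8.
Step 4. [r2c8∈{9}] r2c8's peers cover all but 9. So r2c8=9.
Step 5. [r9c3∈{7,8,9}] 7 has one home in row 9: r9c3. So r9c3=7.
Step 6. [r7c2∈{8,9}] in row 7, 9 fits only at r7c2, so r7c2=9.
Step 7. [r9c2∈{8}] r9c2's peers cover all but 8 ⇒ r9c2=8.
Step 8. [r6c6∈{1,5,8}] across row 6, 1 lands solely at r6c6. So r6c6=1.
Step 9. [r6c5∈{8,9}] 8 has one home in box 5: r6c5 ⇒ r6c5=8.
Step 10. [r4c6∈{5,7}] col 6 places 5 nowhere but r4c6, so r4c6=5.
Step 11. [r2c7∈{2,6}] in row 2, 2 fits only at r2c7. So r2c7=2.
Step 12. [r8c7∈{1}] r8c7 has the single candidate 1 ⇒ r8c7=1.
Step 13. [r5c4∈{2}] nothing but 2 survives at r5c4, so r5c4=2.
Step 14. [r2c9∈{6}] r2c9's peers cover all but 6, so r2c9=6.
Step 15. [r3c1∈{1}] r3c1 has the single candidate 1, so r3c1=1.
Step 16. [r3c2∈{3}] r3c2 is down to just 3 ⇒ r3c2=3.
Step 17. [r5c7∈{8}] r5c7 is down to just 8 ⇒ r5c7=8.
Step 18. [r6c3∈{5}] r6c3 is down to just 5. So r6c3=5.
Step 19. [r2c3∈{8}] r2c3 has the single candidate 8 ⇒ r2c3=8.
Step 20. [r9c7∈{9}] nothing but 9 survives at r9c7 ⇒ r9c7=9.
Step 21. [r3c3∈{9}] r3c3 has the single candidate 9, so r3c3=9.
Step 22. [r7c6∈{7}] r7c6 has the single candidate 7 ⇒ r7c6=7.
Step 23. [r2c1∈{7}] r2c1 is down to just 7 ⇒ r2c1=7.
Step 24. [r8c9∈{7}] r8c9 is down to just 7, so r8c9=7.
Step 25. [r1c6∈{8}] r1c6 has the single candidate 8, so r1c6=8.
Step 26. [r4c7∈{6}] r4c7's peers cover all but 6, so r4c7=6.
Step 27. [r4c8∈{4}] nothing but 4 survives at r4c8, so r4c8=4.
Step 28. [r1c8∈{3}] nothing but 3 survives at r1c8 ⇒ r1c8=3.
Step 29. [r4c3∈{2}] nothing but 2 survives at r4c3, so r4c3=2.
Step 30. [r6c7∈{3}] r6c7 has the single candidate 3. So r6c7=3.
Step 31. [r4c5∈{7}] r4c5 is down to just 7. So r4c5=7.
Step 32. [r7c4∈{6}] only 6 remains possible at r7c4 ⇒ r7c4=6.
Step 33. [r6c4∈{9}] r6c4 is down to just 9. So r6c4=9.
Step 34. [r1c5∈{9}] nothing but 9 survives at r1c5, so r1c5=9.
Step 35. [r8c1∈{2}] nothing but 2 survives at r8c1, so r8c1=2.
Step 36. [r2c2∈{4}] r2c2 has the single candidate 4. So r2c2=4.
Step 37. [r7c8∈{8}] nothing but 8 survives at r7c8 ⇒ r7c8=8.
Step 38. [r8c2∈{5}] nothing but 5 survives at r8c2 ⇒ r8c2=5.
Step 39. [r1c9∈{1}] r1c9's peers cover all but 1 ⇒ r1c9=1.

Answer: 5 2 6 4 9 8 7 3 1 / 7 4 8 5 1 3 2 9 6 / 1 3 9 7 6 2 4 5 8 / 8 1 2 3 7 5 6 4 9 / 9 7 3 2 4 6 8 1 5 / 4 6 5 9 8 1 3 7 2 / 3 9 1 6 2 7 5 8 4 / 2 5 4 8 3 9 1 6 7 / 6 8 7 1 5 4 9 2 3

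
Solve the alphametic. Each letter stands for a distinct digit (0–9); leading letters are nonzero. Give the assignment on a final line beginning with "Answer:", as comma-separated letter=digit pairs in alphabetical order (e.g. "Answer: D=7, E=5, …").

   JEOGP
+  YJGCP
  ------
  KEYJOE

Step 1. [col 1: P + P ≡ E (mod 10)] several values work for P in column 1 (P + P ≡ E (mod 10), carry-in 0); try P=7. So P=7.
Step 2. [col 1: P + P ≡ E (mod 10)] from column 1 (P=7, carry-in 0, digits 7 already taken and all letters distinct): E must equal 4, so E=4.
Step 3. [col 2: G + C ≡ O (mod 10)] O=3 is one option consistent with column 2 (G + C ≡ O (mod 10), carry-in 1) — take it, so O=3.
Step 4. [col 2: G + C ≡ O (mod 10)] several values work for G in column 2 (G + C ≡ O (mod 10), carry-in 1); try G=2, so G=2.
Step 5. [col 2: G + C ≡ O (mod 10)] in column 2 we have G+C≡O with carry-in 1; given G=2, O=3 and digits 2,3,4,7 already taken and all letters distinct, that pins C to 0, so C=0.
Step 6. [col 3: O + G ≡ J (mod 10)] column 3 reads O+G+carry(0)=J with O=3, G=2; with digits 0,2,3,4,7 already taken and all letters distinct, the only value for J is 5. So J=5.
Step 7. [K] the sum has 6 digits but both addends have 5; that extra leading digit K is the final carry, namely 1, so K=1.
Step 8. [col 4: E + J ≡ Y (mod 10)] column 4 reads E+J+carry(0)=Y with E=4, J=5; with digits 0,1,2,3,4,5,7 already taken and all letters distinct, the only value for Y is 9, so Y=9.

Answer: C=0, E=4, G=2, J=5, K=1, O=3, P=7, Y=9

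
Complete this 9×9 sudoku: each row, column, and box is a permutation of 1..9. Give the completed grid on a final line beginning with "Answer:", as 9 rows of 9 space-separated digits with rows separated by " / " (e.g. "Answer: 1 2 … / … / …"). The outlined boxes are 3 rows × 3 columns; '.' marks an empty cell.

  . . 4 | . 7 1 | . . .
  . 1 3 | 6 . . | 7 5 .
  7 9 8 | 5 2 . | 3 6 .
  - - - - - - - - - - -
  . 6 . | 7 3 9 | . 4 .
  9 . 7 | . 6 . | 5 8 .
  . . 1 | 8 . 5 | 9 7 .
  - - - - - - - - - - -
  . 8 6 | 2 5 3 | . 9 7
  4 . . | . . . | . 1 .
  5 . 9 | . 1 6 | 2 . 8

Step 1. [r2c1∈{2}] r2c1 is down to just 2 ⇒ r2c1=2.
Step 2. [r3c6∈{4}] r3c6's peers cover all but 4, so r3c6=4.
Step 3. [r6c9∈{2,3,6}] row 6 places 6 nowhere but r6c9, so r6c9=6.
Step 4. [r6c2∈{2,3,4}] in row 6, 2 fits only at r6c2. So r6c2=2.
Step 5. [r5c9∈{1,2,3}] r5c9 is the only open cell in box 6 admitting 3, so r5c9=3.
Step 6. [r9c2∈{3,7}] r9c2 is the only open cell in row 9 admitting 7. So r9c2=7.
Step 7. [r4c9∈{1,2}] row 4 places 2 nowhere but r4c9 ⇒ r4c9=2.
Step 8. [r1c9∈{9}] r1c9 is down to just 9. So r1c9=9.
Step 9. [r2c6∈{8}] nothing but 8 survives at r2c6, so r2c6=8.
Step 10. [r6c5∈{4}] r6c5 is down to just 4, so r6c5=4.
Step 11. [r2c5∈{9}] nothing but 9 survives at r2c5, so r2c5=9.
Step 12. [r1c1∈{6}] r1c1 is down to just 6 ⇒ r1c1=6.
Step 13. [r5c6∈{2}] r5c6 is down to just 2, so r5c6=2.
Step 14. [r8c7∈{6}] r8c7 has the single candidate 6 ⇒ r8c7=6.
Step 15. [r1c2∈{5}] nothing but 5 survives at r1c2 ⇒ r1c2=5.
Step 16. [r8c4∈{9}] only 9 remains possible at r8c4. So r8c4=9.
Step 17. [r7c1∈{1}] r7c1 is down to just 1. So r7c1=1.
Step 18. [r6c1∈{3}] only 3 remains possible at r6c1. So r6c1=3.
Step 19. [r5c2∈{4}] r5c2 is down to just 4. So r5c2=4.
Step 20. [r4c7∈{1}] r4c7 has the single candidate 1 ⇒ r4c7=1.
Step 21. [r8c6∈{7}] nothing but 7 survives at r8c6, so r8c6=7.
Step 22. [r5c4∈{1}] r5c4 is down to just 1, so r5c4=1.
Step 23. [r7c7∈{4}] r7c7 has the single candidate 4, so r7c7=4.
Step 24. [r9c4∈{4}] r9c4 has the single candidate 4 ⇒ r9c4=4.
Step 25. [r1c8∈{2}] nothing but 2 survives at r1c8. So r1c8=2.
Step 26. [r2c9∈{4}] r2c9's peers cover all but 4 ⇒ r2c9=4.
Step 27. [r8c2∈{3}] only 3 remains possible at r8c2 ⇒ r8c2=3.
Step 28. [r9c8∈{3}] r9c8's peers cover all but 3 ⇒ r9c8=3.
Step 29. [r8c3∈{2}] only 2 remains possible at r8c3 ⇒ r8c3=2.
Step 30. [r8c5∈{8}] r8c5 has the single candidate 8 ⇒ r8c5=8.
Step 31. [r4c1∈{8}] only 8 remains possible at r4c1. So r4c1=8.
Step 32. [r8c9∈{5}] r8c9's peers cover all but 5. So r8c9=5.
Step 33. [r3c9∈{1}] r3c9's peers cover all but 1, so r3c9=1.
Step 34. [r1c4∈{3}] nothing but 3 survives at r1c4. So r1c4=3.
Step 35. [r1c7∈{8}] r1c7 has the single candidate 8 ⇒ r1c7=8.
Step 36. [r4c3∈{5}] only 5 remains possible at r4c3, so r4c3=5.

Answer: 6 5 4 3 7 1 8 2 9 / 2 1 3 6 9 8 7 5 4 / 7 9 8 5 2 4 3 6 1 / 8 6 5 7 3 9 1 4 2 / 9 4 7 1 6 2 5 8 3 / 3 2 1 8 4 5 9 7 6 / 1 8 6 2 5 3 4 9 7 / 4 3 2 9 8 7 6 1 5 / 5 7 9 4 1 6 2 3 8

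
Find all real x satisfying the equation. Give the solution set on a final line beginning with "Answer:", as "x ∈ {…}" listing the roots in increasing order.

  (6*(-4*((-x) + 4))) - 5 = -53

Step 1. [(6*(-4*((-x) + 4))) - 5 = -53] the outer -5 inverts by adding 5. So sub: 6*(-4*((-x) + 4)) = -48.
Step 2. [6*(-4*((-x) + 4)) = -48] LHS = 6·(…); ÷6 both sides. So div: -4*((-x) + 4) = -8.
Step 3. [-4*((-x) + 4) = -8] divide by the outer -4, so div: (-x) + 4 = 2.
Step 4. [(-x) + 4 = 2] the outer +4 inverts by subtracting 4, so sub: -x = -2.
Step 5. [-x = -2] flip signs both sides ⇒ neg: x = 2.

Answer: x ∈ {2}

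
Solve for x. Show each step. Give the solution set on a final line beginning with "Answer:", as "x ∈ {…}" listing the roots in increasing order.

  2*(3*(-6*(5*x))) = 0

Step 1. [2*(3*(-6*(5*x))) = 0] 2·(inner) — divide through by 2. So div: 3*(-6*(5*x)) = 0.
Step 2. [3*(-6*(5*x)) = 0] divide by the outer 3, so div: -6*(5*x) = 0.
Step 3. [-6*(5*x) = 0] -6·(inner) — divide through by -6. So div: 5*x = 0.
Step 4. [5*x = 0] 5·(inner) — divide through by 5. So div: x = 0.

Answer: x ∈ {0}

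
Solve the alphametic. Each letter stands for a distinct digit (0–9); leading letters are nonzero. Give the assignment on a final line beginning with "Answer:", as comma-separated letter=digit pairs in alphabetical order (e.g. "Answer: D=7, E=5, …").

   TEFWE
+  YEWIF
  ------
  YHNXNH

Step 1. [col 1: E + F ≡ H (mod 10)] several values work for H in column 1 (E + F ≡ H (mod 10), carry-in 0); try H=0 ⇒ H=0.
Step 2. [Y] the sum has 6 digits but both addends have 5; that extra leading digit Y is the final carry, namely 1. So Y=1.
Step 3. [col 1: E + F ≡ H (mod 10)] column 1 (E + F ≡ H (mod 10), carry-in 0) doesn't pin F yet; pick F=4 and continue ⇒ F=4.
Step 4. [col 1: E + F ≡ H (mod 10)] column 1: given F=4, H=0, carry-in 0, and digits 0,1,4 already taken and all letters distinct, E+F≡H (mod 10) forces E=6 ⇒ E=6.
Step 5. [col 2: W + I ≡ N (mod 10)] column 2 (W + I ≡ N (mod 10), carry-in 1) doesn't pin I yet; pick I=5 and continue, so I=5.
Step 6. [col 2: W + I ≡ N (mod 10)] N=3 is one option consistent with column 2 (W + I ≡ N (mod 10), carry-in 1) — take it ⇒ N=3.
Step 7. [col 2: W + I ≡ N (mod 10)] from column 2 (I=5, N=3, carry-in 1, digits 0,1,3,4,5,6 already taken and all letters distinct): W must equal 7. So W=7.
Step 8. [col 3: F + W ≡ X (mod 10)] in column 3 we have F+W≡X with carry-in 1; given F=4, W=7 and digits 0,1,3,4,5,6,7 already taken and all letters distinct, that pins X to 2, so X=2.
Step 9. [col 5: T + Y ≡ H (mod 10)] from column 5 (Y=1, H=0, carry-in 1, digits 0,1,2,3,4,5,6,7 already taken and all letters distinct): T must equal 8 ⇒ T=8.

Answer: E=6, F=4, H=0, I=5, N=3, T=8, W=7, X=2, Y=1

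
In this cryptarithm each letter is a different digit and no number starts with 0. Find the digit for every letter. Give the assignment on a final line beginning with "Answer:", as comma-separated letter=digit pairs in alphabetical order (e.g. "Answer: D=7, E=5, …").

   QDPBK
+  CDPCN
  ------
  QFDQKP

Step 1. [Q] Q is the leading digit of a 6-digit sum of two 5-digit numbers; the final carry is exactly 1. So Q=1.
Step 2. [col 1: K + N ≡ P (mod 10)] no forcing yet in column 1 (carry-in 0); P=5 is free and consistent — try it. So P=5.
Step 3. [col 1: K + N ≡ P (mod 10)] several values work for N in column 1 (K + N ≡ P (mod 10), carry-in 0); try N=3. So N=3.
Step 4. [col 1: K + N ≡ P (mod 10)] from column 1 (N=3, P=5, carry-in 0, digits 1,3,5 already taken and all letters distinct): K must equal 2 ⇒ K=2.
Step 5. [col 2: B + C ≡ K (mod 10)] column 2 (B + C ≡ K (mod 10), carry-in 0) doesn't pin C yet; pick C=8 and continue. So C=8.
Step 6. [col 2: B + C ≡ K (mod 10)] from column 2 (C=8, K=2, carry-in 0, digits 1,2,3,5,8 already taken and all letters distinct): B must equal 4 ⇒ B=4.
Step 7. [col 4: D + D ≡ D (mod 10)] column 4: given nothing yet, carry-in 1, and digits 1,2,3,4,5,8 already taken and all letters distinct, D+D≡D (mod 10) forces D=9, so D=9.
Step 8. [col 5: Q + C ≡ F (mod 10)] from column 5 (Q=1, C=8, carry-in 1, digits 1,2,3,4,5,8,9 already taken and all letters distinct): F must equal 0, so F=0.

Answer: B=4, C=8, D=9, F=0, K=2, N=3, P=5, Q=1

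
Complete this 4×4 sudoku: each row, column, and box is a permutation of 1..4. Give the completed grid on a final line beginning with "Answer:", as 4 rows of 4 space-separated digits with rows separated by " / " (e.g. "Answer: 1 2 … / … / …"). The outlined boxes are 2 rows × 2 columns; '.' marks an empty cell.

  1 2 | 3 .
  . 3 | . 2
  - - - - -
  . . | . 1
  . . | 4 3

Step 1. [r3c1∈{2,3,4}] in row 3, 3 fits only at r3c1. So r3c1=3.
Step 2. [r1c4∈{4}] r1c4 is down to just 4, so r1c4=4.
Step 3. [r2c3∈{1}] only 1 remains possible at r2c3 ⇒ r2c3=1.
Step 4. [r3c2∈{4}] only 4 remains possible at r3c2 ⇒ r3c2=4.
Step 5. [r3c3∈{2}] r3c3 has the single candidate 2 ⇒ r3c3=2.
Step 6. [r2c1∈{4}] only 4 remains possible at r2c1. So r2c1=4.
Step 7. [r4c2∈{1}] nothing but 1 survives at r4c2 ⇒ r4c2=1.
Step 8. [r4c1∈{2}] r4c1 has the single candidate 2. So r4c1=2.

Answer: 1 2 3 4 / 4 3 1 2 / 3 4 2 1 / 2 1 4 3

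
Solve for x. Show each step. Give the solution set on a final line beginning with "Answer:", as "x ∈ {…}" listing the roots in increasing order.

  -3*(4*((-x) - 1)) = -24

Step 1. [-3*(4*((-x) - 1)) = -24] leading coefficient -3: divide by -3. So div: 4*((-x) - 1) = 8.
Step 2. [4*((-x) - 1) = 8] LHS = 4·(…); ÷4 both sides. So div: (-x) - 1 = 2.
Step 3. [(-x) - 1 = 2] peel the -1: add 1 from each side. So sub: -x = 3.
Step 4. [-x = 3] flip signs both sides, so neg: x = -3.

Answer: x ∈ {-3}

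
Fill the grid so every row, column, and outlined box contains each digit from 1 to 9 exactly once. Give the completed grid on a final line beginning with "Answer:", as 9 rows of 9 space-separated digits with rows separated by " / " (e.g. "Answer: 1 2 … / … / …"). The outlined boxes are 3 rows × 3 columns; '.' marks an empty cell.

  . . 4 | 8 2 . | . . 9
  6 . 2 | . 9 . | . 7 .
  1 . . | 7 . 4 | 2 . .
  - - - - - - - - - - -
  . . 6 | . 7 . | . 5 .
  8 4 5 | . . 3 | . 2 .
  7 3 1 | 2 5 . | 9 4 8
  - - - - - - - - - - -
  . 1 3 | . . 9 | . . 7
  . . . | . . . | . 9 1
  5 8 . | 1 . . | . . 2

Step 1. [r2c7∈{1,3,4,5,8}] 8 has one home in row 2: r2c7 ⇒ r2c7=8.
Step 2. [r8c6∈{2,5,6,7,8}] in col 6, 2 fits only at r8c6 ⇒ r8c6=2.
Step 3. [r2c2∈{5}] only 5 remains possible at r2c2, so r2c2=5.
Step 4. [r6c6∈{6}] r6c6 is down to just 6. So r6c6=6.
Step 5. [r3c5∈{3,6}] across box 2, 6 lands solely at r3c5, so r3c5=6.
Step 6. [r3c8∈{3}] r3c8 has the single candidate 3 ⇒ r3c8=3.
Step 7. [r9c8∈{6}] r9c8 is down to just 6. So r9c8=6.
Step 8. [r8c1∈{4}] only 4 remains possible at r8c1 ⇒ r8c1=4.
Step 9. [r7c4∈{4,5,6}] r7c4 is the only open cell in row 7 admitting 6 ⇒ r7c4=6.
Step 10. [r7c7∈{4,5}] row 7 places 5 nowhere but r7c7, so r7c7=5.
Step 11. [r8c7∈{3}] nothing but 3 survives at r8c7. So r8c7=3.
Step 12. [r4c1∈{2,9}] col 1 places 9 nowhere but r4c1. So r4c1=9.
Step 13. [r4c7∈{1}] nothing but 1 survives at r4c7, so r4c7=1.
Step 14. [r7c5∈{4,8}] row 7 places 4 nowhere but r7c5, so r7c5=4.
Step 15. [r9c3∈{7,9}] in row 9, 9 fits only at r9c3. So r9c3=9.
Step 16. [r2c6∈{1}] r2c6 is down to just 1, so r2c6=1.
Step 17. [r5c7∈{6,7}] in row 5, 7 fits only at r5c7, so r5c7=7.
Step 18. [r8c2∈{6,7}] 6 has one home in row 8: r8c2, so r8c2=6.
Step 19. [r4c6∈{8}] nothing but 8 survives at r4c6. So r4c6=8.
Step 20. [r3c3∈{8}] r3c3 has the single candidate 8, so r3c3=8.
Step 21. [r5c4∈{9}] r5c4 is down to just 9, so r5c4=9.
Step 22. [r8c3∈{7}] r8c3 is down to just 7. So r8c3=7.
Step 23. [r1c7∈{6}] r1c7 has the single candidate 6 ⇒ r1c7=6.
Step 24. [r9c7∈{4}] r9c7 has the single candidate 4 ⇒ r9c7=4.
Step 25. [r7c1∈{2}] nothing but 2 survives at r7c1. So r7c1=2.
Step 26. [r4c4∈{4}] nothing but 4 survives at r4c4. So r4c4=4.
Step 27. [r9c6∈{7}] nothing but 7 survives at r9c6, so r9c6=7.
Step 28. [r4c9∈{3}] r4c9's peers cover all but 3 ⇒ r4c9=3.
Step 29. [r4c2∈{2}] only 2 remains possible at r4c2. So r4c2=2.
Step 30. [r8c5∈{8}] r8c5 has the single candidate 8, so r8c5=8.
Step 31. [r3c9∈{5}] only 5 remains possible at r3c9 ⇒ r3c9=5.
Step 32. [r2c9∈{4}] r2c9 has the single candidate 4, so r2c9=4.
Step 33. [r9c5∈{3}] r9c5 is down to just 3. So r9c5=3.
Step 34. [r1c1∈{3}] r1c1 has the single candidate 3, so r1c1=3.
Step 35. [r8c4∈{5}] r8c4 is down to just 5 ⇒ r8c4=5.
Step 36. [r5c9∈{6}] r5c9 is down to just 6 ⇒ r5c9=6.
Step 37. [r1c2∈{7}] r1c2's peers cover all but 7. So r1c2=7.
Step 38. [r3c2∈{9}] r3c2's peers cover all but 9 ⇒ r3c2=9.
Step 39. [r5c5∈{1}] r5c5 has the single candidate 1. So r5c5=1.
Step 40. [r7c8∈{8}] r7c8's peers cover all but 8, so r7c8=8.
Step 41. [r1c6∈{5}] r1c6 has the single candidate 5. So r1c6=5.
Step 42. [r1c8∈{1}] r1c8's peers cover all but 1 ⇒ r1c8=1.
Step 43. [r2c4∈{3}] r2c4 is down to just 3, so r2c4=3.

Answer: 3 7 4 8 2 5 6 1 9 / 6 5 2 3 9 1 8 7 4 / 1 9 8 7 6 4 2 3 5 / 9 2 6 4 7 8 1 5 3 / 8 4 5 9 1 3 7 2 6 / 7 3 1 2 5 6 9 4 8 / 2 1 3 6 4 9 5 8 7 / 4 6 7 5 8 2 3 9 1 / 5 8 9 1 3 7 4 6 2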